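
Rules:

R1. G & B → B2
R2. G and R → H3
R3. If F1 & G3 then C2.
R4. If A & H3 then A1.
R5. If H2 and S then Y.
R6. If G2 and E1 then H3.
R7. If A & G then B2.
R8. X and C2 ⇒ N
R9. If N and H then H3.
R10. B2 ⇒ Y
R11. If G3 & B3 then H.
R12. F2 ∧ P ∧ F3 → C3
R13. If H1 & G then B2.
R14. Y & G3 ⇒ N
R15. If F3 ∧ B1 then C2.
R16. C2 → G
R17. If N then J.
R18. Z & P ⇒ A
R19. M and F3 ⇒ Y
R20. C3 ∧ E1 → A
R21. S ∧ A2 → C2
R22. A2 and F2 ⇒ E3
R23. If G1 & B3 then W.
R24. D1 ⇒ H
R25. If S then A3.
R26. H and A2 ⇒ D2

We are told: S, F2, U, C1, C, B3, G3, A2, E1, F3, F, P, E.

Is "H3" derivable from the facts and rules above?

H  (by R11: G3, B3)
C3  (by R12: F2, P, F3)
A  (by R20: C3, E1)
C2  (by R21: S, A2)
G  (by R16: C2)
B2  (by R7: A, G)
Y  (by R10: B2)
N  (by R14: Y, G3)
H3  (by R9: N, H)

Yes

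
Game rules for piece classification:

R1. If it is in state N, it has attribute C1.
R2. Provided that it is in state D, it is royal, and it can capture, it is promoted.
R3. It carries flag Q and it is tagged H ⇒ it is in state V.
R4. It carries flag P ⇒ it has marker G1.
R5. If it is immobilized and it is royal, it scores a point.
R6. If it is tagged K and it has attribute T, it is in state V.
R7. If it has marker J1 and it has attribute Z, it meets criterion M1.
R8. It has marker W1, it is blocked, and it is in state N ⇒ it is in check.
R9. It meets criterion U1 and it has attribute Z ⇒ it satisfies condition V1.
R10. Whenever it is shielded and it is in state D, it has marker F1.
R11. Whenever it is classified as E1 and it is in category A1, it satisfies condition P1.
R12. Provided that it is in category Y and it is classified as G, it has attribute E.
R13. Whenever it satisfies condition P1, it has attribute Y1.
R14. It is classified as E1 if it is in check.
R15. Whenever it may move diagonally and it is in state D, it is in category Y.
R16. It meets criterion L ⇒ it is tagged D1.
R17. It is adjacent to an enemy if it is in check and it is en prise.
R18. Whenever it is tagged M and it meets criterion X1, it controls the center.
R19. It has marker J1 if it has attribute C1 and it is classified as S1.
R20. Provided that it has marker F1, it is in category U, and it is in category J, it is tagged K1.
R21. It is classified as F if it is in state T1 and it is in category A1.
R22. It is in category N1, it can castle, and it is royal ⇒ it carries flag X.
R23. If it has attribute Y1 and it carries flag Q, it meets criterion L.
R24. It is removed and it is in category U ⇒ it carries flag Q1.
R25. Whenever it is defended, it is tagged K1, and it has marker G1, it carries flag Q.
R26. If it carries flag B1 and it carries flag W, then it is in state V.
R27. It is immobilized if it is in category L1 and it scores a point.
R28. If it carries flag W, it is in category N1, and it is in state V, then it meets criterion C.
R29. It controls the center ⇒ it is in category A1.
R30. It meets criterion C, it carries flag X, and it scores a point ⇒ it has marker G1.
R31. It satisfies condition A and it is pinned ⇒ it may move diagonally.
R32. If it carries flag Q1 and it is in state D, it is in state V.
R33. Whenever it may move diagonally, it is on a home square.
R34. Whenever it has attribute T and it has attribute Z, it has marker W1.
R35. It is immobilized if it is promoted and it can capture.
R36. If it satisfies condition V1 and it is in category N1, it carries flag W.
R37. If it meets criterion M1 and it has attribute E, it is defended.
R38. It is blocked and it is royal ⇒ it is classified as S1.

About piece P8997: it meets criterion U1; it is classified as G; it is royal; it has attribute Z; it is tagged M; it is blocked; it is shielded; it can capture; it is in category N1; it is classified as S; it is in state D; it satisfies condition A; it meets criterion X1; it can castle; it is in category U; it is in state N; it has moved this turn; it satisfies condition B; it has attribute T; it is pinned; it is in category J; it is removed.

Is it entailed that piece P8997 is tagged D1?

By R1 (it is in state N): it has attribute C1.
By R2 (it is in state D, it is royal, it can capture): it is promoted.
By R9 (it meets criterion U1, it has attribute Z): it satisfies condition V1.
By R10 (it is shielded, it is in state D): it has marker F1.
By R18 (it is tagged M, it meets criterion X1): it controls the center.
By R20 (it has marker F1, it is in category U, it is in category J): it is tagged K1.
By R22 (it is in category N1, it can castle, it is royal): it carries flag X.
By R24 (it is removed, it is in category U): it carries flag Q1.
By R29 (it controls the center): it is in category A1.
By R31 (it satisfies condition A, it is pinned): it may move diagonally.
By R32 (it carries flag Q1, it is in state D): it is in state V.
By R34 (it has attribute T, it has attribute Z): it has marker W1.
By R35 (it is promoted, it can capture): it is immobilized.
By R36 (it satisfies condition V1, it is in category N1): it carries flag W.
By R38 (it is blocked, it is royal): it is classified as S1.
By R5 (it is immobilized, it is royal): it scores a point.
By R8 (it has marker W1, it is blocked, it is in state N): it is in check.
By R14 (it is in check): it is classified as E1.
By R15 (it may move diagonally, it is in state D): it is in category Y.
By R19 (it has attribute C1, it is classified as S1): it has marker J1.
By R28 (it carries flag W, it is in category N1, it is in state V): it meets criterion C.
By R30 (it meets criterion C, it carries flag X, it scores a point): it has marker G1.
By R7 (it has marker J1, it has attribute Z): it meets criterion M1.
By R11 (it is classified as E1, it is in category A1): it satisfies condition P1.
By R12 (it is in category Y, it is classified as G): it has attribute E.
By R13 (it satisfies condition P1): it has attribute Y1.
By R37 (it meets criterion M1, it has attribute E): it is defended.
By R25 (it is defended, it is tagged K1, it has marker G1): it carries flag Q.
By R23 (it has attribute Y1, it carries flag Q): it meets criterion L.
By R16 (it meets criterion L): it is tagged D1.

Yes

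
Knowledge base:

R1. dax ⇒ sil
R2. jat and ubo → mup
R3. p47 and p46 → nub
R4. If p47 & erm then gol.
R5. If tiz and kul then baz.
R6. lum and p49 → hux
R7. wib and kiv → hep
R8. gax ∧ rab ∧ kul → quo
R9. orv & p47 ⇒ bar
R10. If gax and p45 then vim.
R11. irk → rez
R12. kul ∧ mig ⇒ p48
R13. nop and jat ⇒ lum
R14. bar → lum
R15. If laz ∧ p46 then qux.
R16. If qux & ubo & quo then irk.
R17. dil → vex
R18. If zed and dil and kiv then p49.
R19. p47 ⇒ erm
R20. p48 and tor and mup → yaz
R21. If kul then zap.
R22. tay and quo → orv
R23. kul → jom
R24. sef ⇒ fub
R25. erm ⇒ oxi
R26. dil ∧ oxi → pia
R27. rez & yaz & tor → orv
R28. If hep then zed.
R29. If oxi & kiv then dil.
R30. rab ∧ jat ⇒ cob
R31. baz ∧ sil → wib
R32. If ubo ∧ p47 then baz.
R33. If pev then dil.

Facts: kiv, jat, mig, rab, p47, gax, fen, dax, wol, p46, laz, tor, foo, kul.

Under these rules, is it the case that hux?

No

Forward chaining from the given facts derives: sil, nub, quo, p48, qux, erm, zap, jom, oxi, dil, cob, gol, vex, pia.
The only rule concluding hux is R6, which needs lum; that is never established.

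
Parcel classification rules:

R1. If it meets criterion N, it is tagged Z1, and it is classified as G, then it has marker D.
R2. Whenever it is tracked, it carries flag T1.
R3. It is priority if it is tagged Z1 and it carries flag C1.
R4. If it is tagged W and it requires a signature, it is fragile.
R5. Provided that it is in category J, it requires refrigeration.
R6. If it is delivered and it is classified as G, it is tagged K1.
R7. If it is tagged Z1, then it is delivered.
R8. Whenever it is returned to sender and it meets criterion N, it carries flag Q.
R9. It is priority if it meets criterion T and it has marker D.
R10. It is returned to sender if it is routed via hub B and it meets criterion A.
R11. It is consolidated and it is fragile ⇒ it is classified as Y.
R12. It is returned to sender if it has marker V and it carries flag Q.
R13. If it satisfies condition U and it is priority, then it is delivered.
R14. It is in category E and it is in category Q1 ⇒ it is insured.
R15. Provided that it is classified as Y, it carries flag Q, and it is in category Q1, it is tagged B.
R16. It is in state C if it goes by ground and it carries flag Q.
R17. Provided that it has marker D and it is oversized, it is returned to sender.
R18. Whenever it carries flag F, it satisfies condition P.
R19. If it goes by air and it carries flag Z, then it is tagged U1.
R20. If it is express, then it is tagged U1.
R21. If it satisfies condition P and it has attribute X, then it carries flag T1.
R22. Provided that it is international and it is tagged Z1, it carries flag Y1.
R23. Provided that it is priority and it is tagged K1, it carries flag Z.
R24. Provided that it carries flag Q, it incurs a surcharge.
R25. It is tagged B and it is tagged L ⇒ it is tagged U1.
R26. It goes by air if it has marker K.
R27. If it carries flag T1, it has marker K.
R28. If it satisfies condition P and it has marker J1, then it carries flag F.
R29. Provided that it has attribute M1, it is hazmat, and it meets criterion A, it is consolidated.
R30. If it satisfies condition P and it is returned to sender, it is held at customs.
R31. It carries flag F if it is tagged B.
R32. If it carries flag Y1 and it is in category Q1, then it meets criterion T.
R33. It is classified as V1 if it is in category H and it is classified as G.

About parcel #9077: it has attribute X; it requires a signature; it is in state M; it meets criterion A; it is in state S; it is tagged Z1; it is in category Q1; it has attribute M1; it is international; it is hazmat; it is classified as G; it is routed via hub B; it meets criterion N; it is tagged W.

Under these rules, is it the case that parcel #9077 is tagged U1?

Yes

By R1 (it meets criterion N, it is tagged Z1, it is classified as G): it has marker D.
By R4 (it is tagged W, it requires a signature): it is fragile.
By R7 (it is tagged Z1): it is delivered.
By R10 (it is routed via hub B, it meets criterion A): it is returned to sender.
By R22 (it is international, it is tagged Z1): it carries flag Y1.
By R29 (it has attribute M1, it is hazmat, it meets criterion A): it is consolidated.
By R32 (it carries flag Y1, it is in category Q1): it meets criterion T.
By R6 (it is delivered, it is classified as G): it is tagged K1.
By R8 (it is returned to sender, it meets criterion N): it carries flag Q.
By R9 (it meets criterion T, it has marker D): it is priority.
By R11 (it is consolidated, it is fragile): it is classified as Y.
By R15 (it is classified as Y, it carries flag Q, it is in category Q1): it is tagged B.
By R23 (it is priority, it is tagged K1): it carries flag Z.
By R31 (it is tagged B): it carries flag F.
By R18 (it carries flag F): it satisfies condition P.
By R21 (it satisfies condition P, it has attribute X): it carries flag T1.
By R27 (it carries flag T1): it has marker K.
By R26 (it has marker K): it goes by air.
By R19 (it goes by air, it carries flag Z): it is tagged U1.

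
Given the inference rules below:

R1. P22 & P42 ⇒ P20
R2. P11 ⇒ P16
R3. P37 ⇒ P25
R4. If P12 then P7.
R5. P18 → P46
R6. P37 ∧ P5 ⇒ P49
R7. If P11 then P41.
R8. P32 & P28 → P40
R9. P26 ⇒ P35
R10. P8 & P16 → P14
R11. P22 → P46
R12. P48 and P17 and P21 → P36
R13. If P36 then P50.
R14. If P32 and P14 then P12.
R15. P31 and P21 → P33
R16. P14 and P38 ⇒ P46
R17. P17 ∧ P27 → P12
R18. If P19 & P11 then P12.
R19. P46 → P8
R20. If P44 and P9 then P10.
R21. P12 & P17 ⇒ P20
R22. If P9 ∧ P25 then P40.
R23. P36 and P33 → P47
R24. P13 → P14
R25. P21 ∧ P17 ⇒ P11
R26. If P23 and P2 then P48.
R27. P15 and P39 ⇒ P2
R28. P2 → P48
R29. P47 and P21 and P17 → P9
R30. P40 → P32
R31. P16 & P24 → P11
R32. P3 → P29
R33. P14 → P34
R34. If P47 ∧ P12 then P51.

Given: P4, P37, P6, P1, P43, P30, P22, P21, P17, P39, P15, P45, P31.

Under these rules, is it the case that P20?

Yes

P25  (by R3: P37)
P46  (by R11: P22)
P33  (by R15: P31, P21)
P8  (by R19: P46)
P11  (by R25: P21, P17)
P2  (by R27: P15, P39)
P48  (by R28: P2)
P16  (by R2: P11)
P14  (by R10: P8, P16)
P36  (by R12: P48, P17, P21)
P47  (by R23: P36, P33)
P9  (by R29: P47, P21, P17)
P40  (by R22: P9, P25)
P32  (by R30: P40)
P12  (by R14: P32, P14)
P20  (by R21: P12, P17)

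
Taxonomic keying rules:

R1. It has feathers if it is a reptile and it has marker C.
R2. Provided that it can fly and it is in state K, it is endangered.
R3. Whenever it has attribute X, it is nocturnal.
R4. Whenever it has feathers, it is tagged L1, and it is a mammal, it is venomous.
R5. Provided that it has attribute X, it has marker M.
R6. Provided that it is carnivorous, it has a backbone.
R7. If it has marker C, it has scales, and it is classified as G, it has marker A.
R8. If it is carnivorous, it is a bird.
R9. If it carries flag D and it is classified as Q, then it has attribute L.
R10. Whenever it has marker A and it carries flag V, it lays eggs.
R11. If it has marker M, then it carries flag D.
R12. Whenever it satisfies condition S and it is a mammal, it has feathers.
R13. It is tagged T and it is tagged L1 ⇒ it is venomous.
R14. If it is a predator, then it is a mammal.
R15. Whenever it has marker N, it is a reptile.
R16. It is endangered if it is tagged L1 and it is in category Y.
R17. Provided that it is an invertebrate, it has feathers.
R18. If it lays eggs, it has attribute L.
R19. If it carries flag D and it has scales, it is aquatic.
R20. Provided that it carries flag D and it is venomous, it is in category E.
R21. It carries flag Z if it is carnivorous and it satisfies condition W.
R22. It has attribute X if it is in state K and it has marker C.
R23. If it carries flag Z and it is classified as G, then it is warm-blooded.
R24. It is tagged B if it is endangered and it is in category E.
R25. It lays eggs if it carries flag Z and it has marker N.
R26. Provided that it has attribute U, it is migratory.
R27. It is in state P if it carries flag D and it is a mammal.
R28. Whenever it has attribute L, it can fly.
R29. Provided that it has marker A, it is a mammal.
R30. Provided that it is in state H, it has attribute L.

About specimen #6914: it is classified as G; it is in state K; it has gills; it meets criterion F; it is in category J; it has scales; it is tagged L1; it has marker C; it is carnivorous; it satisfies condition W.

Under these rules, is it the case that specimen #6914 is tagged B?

No

Forward chaining from the given facts derives: has a backbone, has marker A, is a bird, carries flag Z, has attribute X, is warm-blooded, is a mammal, is nocturnal, has marker M, carries flag D, is aquatic, is in state P.
The only rule concluding "it is tagged B" is R24, which needs "it is endangered"; that is never established.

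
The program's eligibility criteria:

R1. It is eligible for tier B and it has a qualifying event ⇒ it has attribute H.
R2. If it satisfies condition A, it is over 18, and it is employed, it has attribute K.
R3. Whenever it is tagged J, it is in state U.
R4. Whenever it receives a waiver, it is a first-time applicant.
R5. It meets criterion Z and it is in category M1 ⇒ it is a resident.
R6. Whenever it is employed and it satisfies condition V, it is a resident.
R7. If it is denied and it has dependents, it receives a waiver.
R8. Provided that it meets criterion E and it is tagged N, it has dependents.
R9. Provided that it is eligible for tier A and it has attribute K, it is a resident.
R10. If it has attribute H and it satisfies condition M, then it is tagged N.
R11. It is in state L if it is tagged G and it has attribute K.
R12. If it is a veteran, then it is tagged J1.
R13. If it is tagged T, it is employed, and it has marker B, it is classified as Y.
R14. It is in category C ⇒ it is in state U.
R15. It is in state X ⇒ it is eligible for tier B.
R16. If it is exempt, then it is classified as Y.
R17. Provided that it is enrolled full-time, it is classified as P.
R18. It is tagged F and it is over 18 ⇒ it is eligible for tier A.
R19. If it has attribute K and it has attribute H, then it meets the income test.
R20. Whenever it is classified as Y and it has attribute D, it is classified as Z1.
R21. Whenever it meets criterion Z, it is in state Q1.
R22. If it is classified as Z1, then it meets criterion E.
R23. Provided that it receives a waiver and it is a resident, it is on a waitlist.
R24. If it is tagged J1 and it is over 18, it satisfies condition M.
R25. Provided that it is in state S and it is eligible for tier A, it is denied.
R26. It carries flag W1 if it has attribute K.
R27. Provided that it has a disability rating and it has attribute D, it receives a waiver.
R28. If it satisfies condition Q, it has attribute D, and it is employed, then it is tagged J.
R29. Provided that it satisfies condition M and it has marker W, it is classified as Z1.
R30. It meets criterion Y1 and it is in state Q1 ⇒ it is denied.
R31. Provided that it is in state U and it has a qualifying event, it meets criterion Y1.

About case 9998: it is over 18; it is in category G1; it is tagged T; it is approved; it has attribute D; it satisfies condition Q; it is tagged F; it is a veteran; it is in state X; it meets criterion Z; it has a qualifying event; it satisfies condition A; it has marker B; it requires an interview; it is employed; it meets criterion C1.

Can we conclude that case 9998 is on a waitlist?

By R2 (it satisfies condition A, it is over 18, it is employed): it has attribute K.
By R12 (it is a veteran): it is tagged J1.
By R13 (it is tagged T, it is employed, it has marker B): it is classified as Y.
By R15 (it is in state X): it is eligible for tier B.
By R18 (it is tagged F, it is over 18): it is eligible for tier A.
By R20 (it is classified as Y, it has attribute D): it is classified as Z1.
By R21 (it meets criterion Z): it is in state Q1.
By R22 (it is classified as Z1): it meets criterion E.
By R24 (it is tagged J1, it is over 18): it satisfies condition M.
By R28 (it satisfies condition Q, it has attribute D, it is employed): it is tagged J.
By R1 (it is eligible for tier B, it has a qualifying event): it has attribute H.
By R3 (it is tagged J): it is in state U.
By R9 (it is eligible for tier A, it has attribute K): it is a resident.
By R10 (it has attribute H, it satisfies condition M): it is tagged N.
By R31 (it is in state U, it has a qualifying event): it meets criterion Y1.
By R8 (it meets criterion E, it is tagged N): it has dependents.
By R30 (it meets criterion Y1, it is in state Q1): it is denied.
By R7 (it is denied, it has dependents): it receives a waiver.
By R23 (it receives a waiver, it is a resident): it is on a waitlist.

Yes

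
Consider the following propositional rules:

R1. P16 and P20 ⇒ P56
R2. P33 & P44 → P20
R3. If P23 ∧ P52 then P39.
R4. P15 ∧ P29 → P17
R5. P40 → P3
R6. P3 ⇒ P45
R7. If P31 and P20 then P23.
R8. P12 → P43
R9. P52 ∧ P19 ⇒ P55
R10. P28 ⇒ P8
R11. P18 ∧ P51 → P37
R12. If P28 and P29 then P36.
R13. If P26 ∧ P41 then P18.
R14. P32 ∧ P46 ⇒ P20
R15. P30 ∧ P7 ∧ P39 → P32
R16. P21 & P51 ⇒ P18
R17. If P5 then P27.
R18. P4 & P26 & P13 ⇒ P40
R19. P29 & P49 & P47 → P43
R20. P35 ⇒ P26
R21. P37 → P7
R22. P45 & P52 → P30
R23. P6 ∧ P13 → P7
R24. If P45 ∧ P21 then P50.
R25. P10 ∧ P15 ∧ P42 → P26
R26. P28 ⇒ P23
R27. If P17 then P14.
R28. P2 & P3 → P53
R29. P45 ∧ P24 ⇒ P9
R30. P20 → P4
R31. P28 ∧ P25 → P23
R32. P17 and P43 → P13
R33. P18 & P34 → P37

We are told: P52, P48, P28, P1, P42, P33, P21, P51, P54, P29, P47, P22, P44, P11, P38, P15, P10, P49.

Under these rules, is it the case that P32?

Yes

P20  (by R2: P33, P44)
P17  (by R4: P15, P29)
P18  (by R16: P21, P51)
P43  (by R19: P29, P49, P47)
P26  (by R25: P10, P15, P42)
P23  (by R26: P28)
P4  (by R30: P20)
P13  (by R32: P17, P43)
P39  (by R3: P23, P52)
P37  (by R11: P18, P51)
P40  (by R18: P4, P26, P13)
P7  (by R21: P37)
P3  (by R5: P40)
P45  (by R6: P3)
P30  (by R22: P45, P52)
P32  (by R15: P30, P7, P39)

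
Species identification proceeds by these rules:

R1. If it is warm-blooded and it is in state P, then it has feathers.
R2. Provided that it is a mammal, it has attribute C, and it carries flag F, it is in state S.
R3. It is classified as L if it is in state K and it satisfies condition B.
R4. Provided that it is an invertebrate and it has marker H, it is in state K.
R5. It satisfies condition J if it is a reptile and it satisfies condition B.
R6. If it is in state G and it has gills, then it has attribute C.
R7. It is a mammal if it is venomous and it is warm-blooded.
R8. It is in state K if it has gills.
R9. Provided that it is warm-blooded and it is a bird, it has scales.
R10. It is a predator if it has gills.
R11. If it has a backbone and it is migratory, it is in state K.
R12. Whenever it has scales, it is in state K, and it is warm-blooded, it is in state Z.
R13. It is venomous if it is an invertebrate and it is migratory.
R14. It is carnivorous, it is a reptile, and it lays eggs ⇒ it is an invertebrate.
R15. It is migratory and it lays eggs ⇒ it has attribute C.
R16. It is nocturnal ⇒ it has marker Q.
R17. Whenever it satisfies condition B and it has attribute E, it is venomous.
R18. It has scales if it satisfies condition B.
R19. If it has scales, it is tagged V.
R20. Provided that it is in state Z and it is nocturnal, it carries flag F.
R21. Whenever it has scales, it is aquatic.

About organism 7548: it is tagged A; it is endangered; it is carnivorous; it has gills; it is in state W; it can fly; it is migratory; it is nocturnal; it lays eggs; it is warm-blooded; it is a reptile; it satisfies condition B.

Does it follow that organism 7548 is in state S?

By R8 (it has gills): it is in state K.
By R14 (it is carnivorous, it is a reptile, it lays eggs): it is an invertebrate.
By R15 (it is migratory, it lays eggs): it has attribute C.
By R18 (it satisfies condition B): it has scales.
By R12 (it has scales, it is in state K, it is warm-blooded): it is in state Z.
By R13 (it is an invertebrate, it is migratory): it is venomous.
By R20 (it is in state Z, it is nocturnal): it carries flag F.
By R7 (it is venomous, it is warm-blooded): it is a mammal.
By R2 (it is a mammal, it has attribute C, it carries flag F): it is in state S.

Yes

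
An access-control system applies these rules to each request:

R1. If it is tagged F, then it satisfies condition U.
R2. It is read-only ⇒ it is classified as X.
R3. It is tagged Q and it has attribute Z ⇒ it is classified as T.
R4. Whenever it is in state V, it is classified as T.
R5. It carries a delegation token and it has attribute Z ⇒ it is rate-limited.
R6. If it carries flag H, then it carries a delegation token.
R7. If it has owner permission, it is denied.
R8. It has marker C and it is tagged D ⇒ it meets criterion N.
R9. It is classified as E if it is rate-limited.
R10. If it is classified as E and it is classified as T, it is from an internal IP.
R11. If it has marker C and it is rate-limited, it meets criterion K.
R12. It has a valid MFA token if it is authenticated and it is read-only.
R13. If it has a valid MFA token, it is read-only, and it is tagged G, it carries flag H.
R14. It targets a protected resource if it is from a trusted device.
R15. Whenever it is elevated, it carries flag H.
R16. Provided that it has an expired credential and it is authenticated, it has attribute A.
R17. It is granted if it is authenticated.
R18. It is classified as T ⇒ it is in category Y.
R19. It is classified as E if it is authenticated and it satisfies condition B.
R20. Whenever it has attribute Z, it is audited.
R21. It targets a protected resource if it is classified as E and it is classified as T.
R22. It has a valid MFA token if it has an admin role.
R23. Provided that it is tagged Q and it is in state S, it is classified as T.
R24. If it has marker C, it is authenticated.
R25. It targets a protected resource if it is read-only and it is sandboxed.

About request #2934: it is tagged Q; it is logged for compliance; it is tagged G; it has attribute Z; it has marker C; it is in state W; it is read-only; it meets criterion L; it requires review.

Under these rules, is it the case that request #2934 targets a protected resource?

By R3 (it is tagged Q, it has attribute Z): it is classified as T.
By R24 (it has marker C): it is authenticated.
By R12 (it is authenticated, it is read-only): it has a valid MFA token.
By R13 (it has a valid MFA token, it is read-only, it is tagged G): it carries flag H.
By R6 (it carries flag H): it carries a delegation token.
By R5 (it carries a delegation token, it has attribute Z): it is rate-limited.
By R9 (it is rate-limited): it is classified as E.
By R21 (it is classified as E, it is classified as T): it targets a protected resource.

Yes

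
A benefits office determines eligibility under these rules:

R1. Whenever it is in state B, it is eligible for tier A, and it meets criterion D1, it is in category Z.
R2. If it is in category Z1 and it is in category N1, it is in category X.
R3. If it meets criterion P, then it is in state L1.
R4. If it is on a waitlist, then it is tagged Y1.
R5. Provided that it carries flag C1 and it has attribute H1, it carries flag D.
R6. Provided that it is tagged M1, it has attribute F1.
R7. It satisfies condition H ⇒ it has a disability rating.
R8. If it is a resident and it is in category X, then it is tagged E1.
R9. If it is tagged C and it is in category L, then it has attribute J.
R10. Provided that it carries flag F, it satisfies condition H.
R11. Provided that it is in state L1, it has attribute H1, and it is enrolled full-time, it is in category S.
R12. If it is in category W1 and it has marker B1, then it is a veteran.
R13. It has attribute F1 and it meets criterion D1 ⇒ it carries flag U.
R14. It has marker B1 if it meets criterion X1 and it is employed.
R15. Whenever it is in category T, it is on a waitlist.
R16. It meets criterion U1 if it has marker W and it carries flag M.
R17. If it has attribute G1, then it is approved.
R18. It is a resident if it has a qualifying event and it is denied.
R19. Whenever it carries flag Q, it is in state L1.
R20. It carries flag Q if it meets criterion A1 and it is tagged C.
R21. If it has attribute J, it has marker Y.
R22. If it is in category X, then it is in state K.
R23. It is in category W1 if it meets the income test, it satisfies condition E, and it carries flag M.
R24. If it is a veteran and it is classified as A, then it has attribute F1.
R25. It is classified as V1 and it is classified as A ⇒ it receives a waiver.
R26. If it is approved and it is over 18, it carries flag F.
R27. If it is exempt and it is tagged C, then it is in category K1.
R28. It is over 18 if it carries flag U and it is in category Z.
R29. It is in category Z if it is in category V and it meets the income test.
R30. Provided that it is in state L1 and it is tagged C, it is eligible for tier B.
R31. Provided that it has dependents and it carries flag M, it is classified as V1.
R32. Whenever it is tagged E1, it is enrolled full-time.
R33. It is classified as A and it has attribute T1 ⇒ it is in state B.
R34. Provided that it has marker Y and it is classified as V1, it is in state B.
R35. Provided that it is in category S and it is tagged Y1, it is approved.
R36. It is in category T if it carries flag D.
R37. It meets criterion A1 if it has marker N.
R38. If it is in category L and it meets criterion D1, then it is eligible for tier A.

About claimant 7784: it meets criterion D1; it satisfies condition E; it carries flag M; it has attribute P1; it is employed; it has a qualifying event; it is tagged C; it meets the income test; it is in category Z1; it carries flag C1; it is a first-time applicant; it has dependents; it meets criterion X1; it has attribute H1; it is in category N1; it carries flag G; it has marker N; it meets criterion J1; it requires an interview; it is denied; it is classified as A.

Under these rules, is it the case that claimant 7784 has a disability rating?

Forward chaining from the given facts derives: is in category X, carries flag D, has marker B1, is a resident, is in state K, is in category W1, is classified as V1, is in category T, meets criterion A1, is tagged E1, is a veteran, is on a waitlist, carries flag Q, has attribute F1, receives a waiver, is enrolled full-time, is tagged Y1, carries flag U, is in state L1, is eligible for tier B, is in category S, is approved.
The only rule concluding "it has a disability rating" is R7, which needs "it satisfies condition H"; that is never established.

No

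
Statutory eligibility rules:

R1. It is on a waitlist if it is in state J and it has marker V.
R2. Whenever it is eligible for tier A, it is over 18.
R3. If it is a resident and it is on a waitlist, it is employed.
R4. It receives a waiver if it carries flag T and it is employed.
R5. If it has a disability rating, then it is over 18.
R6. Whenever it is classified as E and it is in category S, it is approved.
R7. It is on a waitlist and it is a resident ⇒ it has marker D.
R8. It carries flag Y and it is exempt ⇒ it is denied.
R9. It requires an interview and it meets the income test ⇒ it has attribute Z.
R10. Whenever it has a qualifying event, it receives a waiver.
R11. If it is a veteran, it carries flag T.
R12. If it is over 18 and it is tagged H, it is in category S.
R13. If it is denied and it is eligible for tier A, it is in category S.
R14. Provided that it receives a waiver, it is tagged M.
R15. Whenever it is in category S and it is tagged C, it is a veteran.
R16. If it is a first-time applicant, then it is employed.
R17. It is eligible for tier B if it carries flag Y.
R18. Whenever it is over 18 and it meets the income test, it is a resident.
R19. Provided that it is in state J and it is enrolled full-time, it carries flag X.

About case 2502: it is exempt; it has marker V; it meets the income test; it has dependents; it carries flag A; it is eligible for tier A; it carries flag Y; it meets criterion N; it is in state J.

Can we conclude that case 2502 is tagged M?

No

Forward chaining from the given facts derives: is on a waitlist, is over 18, is denied, is in category S, is eligible for tier B, is a resident, is employed, has marker D.
The only rule concluding "it is tagged M" is R14, which needs "it receives a waiver"; that is never established.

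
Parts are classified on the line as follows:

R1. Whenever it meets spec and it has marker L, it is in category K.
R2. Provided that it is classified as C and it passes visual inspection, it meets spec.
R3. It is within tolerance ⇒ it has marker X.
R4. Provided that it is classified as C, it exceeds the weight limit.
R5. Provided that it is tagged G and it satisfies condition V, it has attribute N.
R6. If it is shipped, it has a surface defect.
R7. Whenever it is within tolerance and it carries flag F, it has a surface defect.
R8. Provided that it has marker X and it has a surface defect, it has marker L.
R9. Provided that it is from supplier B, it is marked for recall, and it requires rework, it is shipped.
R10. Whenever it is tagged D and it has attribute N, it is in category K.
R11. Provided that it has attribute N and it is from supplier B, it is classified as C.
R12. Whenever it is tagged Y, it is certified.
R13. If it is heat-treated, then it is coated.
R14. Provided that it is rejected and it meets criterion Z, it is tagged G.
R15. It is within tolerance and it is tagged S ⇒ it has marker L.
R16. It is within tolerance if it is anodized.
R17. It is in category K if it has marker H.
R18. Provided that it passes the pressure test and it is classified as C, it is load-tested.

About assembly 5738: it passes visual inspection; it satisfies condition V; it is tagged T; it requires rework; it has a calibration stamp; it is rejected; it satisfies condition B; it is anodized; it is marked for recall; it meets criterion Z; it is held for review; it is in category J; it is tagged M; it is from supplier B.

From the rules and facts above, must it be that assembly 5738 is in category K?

By R9 (it is from supplier B, it is marked for recall, it requires rework): it is shipped.
By R14 (it is rejected, it meets criterion Z): it is tagged G.
By R16 (it is anodized): it is within tolerance.
By R3 (it is within tolerance): it has marker X.
By R5 (it is tagged G, it satisfies condition V): it has attribute N.
By R6 (it is shipped): it has a surface defect.
By R8 (it has marker X, it has a surface defect): it has marker L.
By R11 (it has attribute N, it is from supplier B): it is classified as C.
By R2 (it is classified as C, it passes visual inspection): it meets spec.
By R1 (it meets spec, it has marker L): it is in category K.

Yes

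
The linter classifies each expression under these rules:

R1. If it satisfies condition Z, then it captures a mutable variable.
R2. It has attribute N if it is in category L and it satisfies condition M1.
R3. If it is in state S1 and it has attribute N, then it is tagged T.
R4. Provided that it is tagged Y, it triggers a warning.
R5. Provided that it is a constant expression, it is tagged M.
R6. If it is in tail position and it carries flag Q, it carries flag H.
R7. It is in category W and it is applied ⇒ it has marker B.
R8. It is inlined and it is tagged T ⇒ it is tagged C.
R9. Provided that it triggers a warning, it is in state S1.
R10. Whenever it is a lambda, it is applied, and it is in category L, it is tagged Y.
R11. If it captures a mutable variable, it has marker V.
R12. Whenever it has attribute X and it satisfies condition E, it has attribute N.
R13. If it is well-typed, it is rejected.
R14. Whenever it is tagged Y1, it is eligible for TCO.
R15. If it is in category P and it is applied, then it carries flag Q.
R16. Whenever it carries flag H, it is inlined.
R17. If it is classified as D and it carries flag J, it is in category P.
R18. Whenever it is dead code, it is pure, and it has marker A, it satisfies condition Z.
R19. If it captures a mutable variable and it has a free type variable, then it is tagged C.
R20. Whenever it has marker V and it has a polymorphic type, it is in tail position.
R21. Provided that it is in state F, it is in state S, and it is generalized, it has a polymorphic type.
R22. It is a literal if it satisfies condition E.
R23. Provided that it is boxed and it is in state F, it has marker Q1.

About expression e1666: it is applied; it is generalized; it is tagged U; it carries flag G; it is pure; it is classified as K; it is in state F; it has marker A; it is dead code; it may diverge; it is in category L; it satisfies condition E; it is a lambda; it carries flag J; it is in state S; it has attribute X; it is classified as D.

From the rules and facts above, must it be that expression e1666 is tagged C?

By R10 (it is a lambda, it is applied, it is in category L): it is tagged Y.
By R12 (it has attribute X, it satisfies condition E): it has attribute N.
By R17 (it is classified as D, it carries flag J): it is in category P.
By R18 (it is dead code, it is pure, it has marker A): it satisfies condition Z.
By R21 (it is in state F, it is in state S, it is generalized): it has a polymorphic type.
By R1 (it satisfies condition Z): it captures a mutable variable.
By R4 (it is tagged Y): it triggers a warning.
By R9 (it triggers a warning): it is in state S1.
By R11 (it captures a mutable variable): it has marker V.
By R15 (it is in category P, it is applied): it carries flag Q.
By R20 (it has marker V, it has a polymorphic type): it is in tail position.
By R3 (it is in state S1, it has attribute N): it is tagged T.
By R6 (it is in tail position, it carries flag Q): it carries flag H.
By R16 (it carries flag H): it is inlined.
By R8 (it is inlined, it is tagged T): it is tagged C.

Yes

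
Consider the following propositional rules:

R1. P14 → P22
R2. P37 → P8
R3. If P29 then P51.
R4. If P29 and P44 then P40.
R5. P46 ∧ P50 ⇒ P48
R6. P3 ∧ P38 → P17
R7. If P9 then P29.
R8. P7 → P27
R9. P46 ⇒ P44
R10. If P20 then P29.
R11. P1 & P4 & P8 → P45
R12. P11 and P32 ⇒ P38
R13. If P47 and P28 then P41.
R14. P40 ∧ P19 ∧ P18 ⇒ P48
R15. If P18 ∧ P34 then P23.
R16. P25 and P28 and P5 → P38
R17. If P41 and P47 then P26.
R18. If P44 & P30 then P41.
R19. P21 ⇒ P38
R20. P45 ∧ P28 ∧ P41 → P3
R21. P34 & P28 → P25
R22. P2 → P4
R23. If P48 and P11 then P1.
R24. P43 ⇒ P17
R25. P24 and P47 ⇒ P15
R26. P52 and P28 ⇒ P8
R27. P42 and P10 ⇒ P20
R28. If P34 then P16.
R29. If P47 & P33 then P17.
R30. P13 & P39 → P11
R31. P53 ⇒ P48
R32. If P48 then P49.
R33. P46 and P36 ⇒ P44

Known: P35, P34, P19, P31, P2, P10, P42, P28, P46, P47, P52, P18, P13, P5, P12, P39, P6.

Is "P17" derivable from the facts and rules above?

P44  (by R9: P46)
P41  (by R13: P47, P28)
P25  (by R21: P34, P28)
P4  (by R22: P2)
P8  (by R26: P52, P28)
P20  (by R27: P42, P10)
P11  (by R30: P13, P39)
P29  (by R10: P20)
P38  (by R16: P25, P28, P5)
P40  (by R4: P29, P44)
P48  (by R14: P40, P19, P18)
P1  (by R23: P48, P11)
P45  (by R11: P1, P4, P8)
P3  (by R20: P45, P28, P41)
P17  (by R6: P3, P38)

Yes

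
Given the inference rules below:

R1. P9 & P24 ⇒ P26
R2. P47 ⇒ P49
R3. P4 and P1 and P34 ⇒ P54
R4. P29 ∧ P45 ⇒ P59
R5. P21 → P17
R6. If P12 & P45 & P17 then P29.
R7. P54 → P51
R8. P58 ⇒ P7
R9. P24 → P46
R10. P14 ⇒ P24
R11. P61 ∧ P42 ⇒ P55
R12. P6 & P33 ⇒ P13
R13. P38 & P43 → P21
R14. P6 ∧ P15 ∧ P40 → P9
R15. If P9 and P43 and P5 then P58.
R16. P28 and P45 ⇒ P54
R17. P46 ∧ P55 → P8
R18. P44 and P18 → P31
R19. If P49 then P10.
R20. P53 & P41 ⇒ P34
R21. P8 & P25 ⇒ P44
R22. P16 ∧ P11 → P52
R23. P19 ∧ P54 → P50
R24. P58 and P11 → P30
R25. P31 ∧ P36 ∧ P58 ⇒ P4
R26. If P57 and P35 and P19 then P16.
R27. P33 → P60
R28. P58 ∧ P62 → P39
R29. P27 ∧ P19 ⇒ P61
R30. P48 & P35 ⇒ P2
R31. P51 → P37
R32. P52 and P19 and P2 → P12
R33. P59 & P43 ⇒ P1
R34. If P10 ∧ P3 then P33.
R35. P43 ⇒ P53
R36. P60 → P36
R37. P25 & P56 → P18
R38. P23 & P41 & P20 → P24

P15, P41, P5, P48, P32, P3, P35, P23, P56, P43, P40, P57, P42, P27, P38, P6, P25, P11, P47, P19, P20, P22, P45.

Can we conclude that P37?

P49  (by R2: P47)
P21  (by R13: P38, P43)
P9  (by R14: P6, P15, P40)
P58  (by R15: P9, P43, P5)
P10  (by R19: P49)
P16  (by R26: P57, P35, P19)
P61  (by R29: P27, P19)
P2  (by R30: P48, P35)
P33  (by R34: P10, P3)
P53  (by R35: P43)
P18  (by R37: P25, P56)
P24  (by R38: P23, P41, P20)
P17  (by R5: P21)
P46  (by R9: P24)
P55  (by R11: P61, P42)
P8  (by R17: P46, P55)
P34  (by R20: P53, P41)
P44  (by R21: P8, P25)
P52  (by R22: P16, P11)
P60  (by R27: P33)
P12  (by R32: P52, P19, P2)
P36  (by R36: P60)
P29  (by R6: P12, P45, P17)
P31  (by R18: P44, P18)
P4  (by R25: P31, P36, P58)
P59  (by R4: P29, P45)
P1  (by R33: P59, P43)
P54  (by R3: P4, P1, P34)
P51  (by R7: P54)
P37  (by R31: P51)

Yes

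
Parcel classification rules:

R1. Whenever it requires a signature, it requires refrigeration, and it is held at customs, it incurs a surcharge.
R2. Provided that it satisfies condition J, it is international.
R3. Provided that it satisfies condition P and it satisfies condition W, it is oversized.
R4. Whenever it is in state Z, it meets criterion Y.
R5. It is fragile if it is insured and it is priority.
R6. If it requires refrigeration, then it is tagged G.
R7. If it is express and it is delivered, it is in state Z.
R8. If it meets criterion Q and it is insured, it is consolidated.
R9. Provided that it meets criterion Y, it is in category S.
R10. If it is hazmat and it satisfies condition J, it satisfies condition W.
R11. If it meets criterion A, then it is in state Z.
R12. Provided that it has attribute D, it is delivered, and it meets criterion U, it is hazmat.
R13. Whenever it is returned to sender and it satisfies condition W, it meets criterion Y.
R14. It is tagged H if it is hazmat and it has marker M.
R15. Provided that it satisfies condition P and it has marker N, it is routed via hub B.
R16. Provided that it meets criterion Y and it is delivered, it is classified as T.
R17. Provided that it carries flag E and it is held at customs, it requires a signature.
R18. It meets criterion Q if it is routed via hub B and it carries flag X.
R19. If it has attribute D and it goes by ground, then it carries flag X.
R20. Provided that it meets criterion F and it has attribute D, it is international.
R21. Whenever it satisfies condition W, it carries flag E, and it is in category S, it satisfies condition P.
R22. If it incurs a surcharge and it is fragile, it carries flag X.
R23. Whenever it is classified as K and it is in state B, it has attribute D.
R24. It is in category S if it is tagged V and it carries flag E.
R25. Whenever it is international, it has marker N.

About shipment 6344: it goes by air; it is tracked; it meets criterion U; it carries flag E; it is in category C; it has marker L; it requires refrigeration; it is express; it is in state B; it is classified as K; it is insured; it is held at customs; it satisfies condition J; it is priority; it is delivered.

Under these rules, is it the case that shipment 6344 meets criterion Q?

By R2 (it satisfies condition J): it is international.
By R5 (it is insured, it is priority): it is fragile.
By R7 (it is express, it is delivered): it is in state Z.
By R17 (it carries flag E, it is held at customs): it requires a signature.
By R23 (it is classified as K, it is in state B): it has attribute D.
By R25 (it is international): it has marker N.
By R1 (it requires a signature, it requires refrigeration, it is held at customs): it incurs a surcharge.
By R4 (it is in state Z): it meets criterion Y.
By R9 (it meets criterion Y): it is in category S.
By R12 (it has attribute D, it is delivered, it meets criterion U): it is hazmat.
By R22 (it incurs a surcharge, it is fragile): it carries flag X.
By R10 (it is hazmat, it satisfies condition J): it satisfies condition W.
By R21 (it satisfies condition W, it carries flag E, it is in category S): it satisfies condition P.
By R15 (it satisfies condition P, it has marker N): it is routed via hub B.
By R18 (it is routed via hub B, it carries flag X): it meets criterion Q.

Yes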